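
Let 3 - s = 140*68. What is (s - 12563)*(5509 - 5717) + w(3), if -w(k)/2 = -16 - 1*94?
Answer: 4592860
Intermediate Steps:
s = -9517 (s = 3 - 140*68 = 3 - 1*9520 = 3 - 9520 = -9517)
w(k) = 220 (w(k) = -2*(-16 - 1*94) = -2*(-16 - 94) = -2*(-110) = 220)
(s - 12563)*(5509 - 5717) + w(3) = (-9517 - 12563)*(5509 - 5717) + 220 = -22080*(-208) + 220 = 4592640 + 220 = 4592860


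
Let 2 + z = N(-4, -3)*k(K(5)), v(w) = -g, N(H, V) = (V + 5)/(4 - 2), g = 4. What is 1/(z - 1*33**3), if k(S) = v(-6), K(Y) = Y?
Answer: -1/35943 ≈ -2.7822e-5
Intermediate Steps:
N(H, V) = 5/2 + V/2 (N(H, V) = (5 + V)/2 = (5 + V)*(1/2) = 5/2 + V/2)
v(w) = -4 (v(w) = -1*4 = -4)
k(S) = -4
z = -6 (z = -2 + (5/2 + (1/2)*(-3))*(-4) = -2 + (5/2 - 3/2)*(-4) = -2 + 1*(-4) = -2 - 4 = -6)
1/(z - 1*33**3) = 1/(-6 - 1*33**3) = 1/(-6 - 1*35937) = 1/(-6 - 35937) = 1/(-35943) = -1/35943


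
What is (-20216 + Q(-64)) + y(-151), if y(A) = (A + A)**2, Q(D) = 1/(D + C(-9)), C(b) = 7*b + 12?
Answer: 8163619/115 ≈ 70988.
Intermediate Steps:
C(b) = 12 + 7*b
Q(D) = 1/(-51 + D) (Q(D) = 1/(D + (12 + 7*(-9))) = 1/(D + (12 - 63)) = 1/(D - 51) = 1/(-51 + D))
y(A) = 4*A**2 (y(A) = (2*A)**2 = 4*A**2)
(-20216 + Q(-64)) + y(-151) = (-20216 + 1/(-51 - 64)) + 4*(-151)**2 = (-20216 + 1/(-115)) + 4*22801 = (-20216 - 1/115) + 91204 = -2324841/115 + 91204 = 8163619/115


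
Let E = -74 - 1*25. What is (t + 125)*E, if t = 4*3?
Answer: -13563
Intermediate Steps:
t = 12
E = -99 (E = -74 - 25 = -99)
(t + 125)*E = (12 + 125)*(-99) = 137*(-99) = -13563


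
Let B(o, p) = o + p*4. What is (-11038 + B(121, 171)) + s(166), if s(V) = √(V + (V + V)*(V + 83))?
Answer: -10233 + √82834 ≈ -9945.2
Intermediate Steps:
B(o, p) = o + 4*p
s(V) = √(V + 2*V*(83 + V)) (s(V) = √(V + (2*V)*(83 + V)) = √(V + 2*V*(83 + V)))
(-11038 + B(121, 171)) + s(166) = (-11038 + (121 + 4*171)) + √(166*(167 + 2*166)) = (-11038 + (121 + 684)) + √(166*(167 + 332)) = (-11038 + 805) + √(166*499) = -10233 + √82834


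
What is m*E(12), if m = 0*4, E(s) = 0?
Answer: 0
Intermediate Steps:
m = 0
m*E(12) = 0*0 = 0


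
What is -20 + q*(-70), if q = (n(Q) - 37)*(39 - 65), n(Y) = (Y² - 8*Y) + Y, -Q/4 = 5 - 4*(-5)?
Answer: 19406640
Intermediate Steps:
Q = -100 (Q = -4*(5 - 4*(-5)) = -4*(5 + 20) = -4*25 = -100)
n(Y) = Y² - 7*Y
q = -277238 (q = (-100*(-7 - 100) - 37)*(39 - 65) = (-100*(-107) - 37)*(-26) = (10700 - 37)*(-26) = 10663*(-26) = -277238)
-20 + q*(-70) = -20 - 277238*(-70) = -20 + 19406660 = 19406640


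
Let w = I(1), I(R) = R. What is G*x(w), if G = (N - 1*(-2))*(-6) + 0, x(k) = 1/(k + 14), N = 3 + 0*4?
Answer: -2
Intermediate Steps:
N = 3 (N = 3 + 0 = 3)
w = 1
x(k) = 1/(14 + k)
G = -30 (G = (3 - 1*(-2))*(-6) + 0 = (3 + 2)*(-6) + 0 = 5*(-6) + 0 = -30 + 0 = -30)
G*x(w) = -30/(14 + 1) = -30/15 = -30*1/15 = -2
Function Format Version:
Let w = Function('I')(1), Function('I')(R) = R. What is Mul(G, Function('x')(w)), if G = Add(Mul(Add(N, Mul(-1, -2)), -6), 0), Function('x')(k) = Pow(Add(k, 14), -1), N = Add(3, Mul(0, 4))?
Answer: -2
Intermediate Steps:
N = 3 (N = Add(3, 0) = 3)
w = 1
Function('x')(k) = Pow(Add(14, k), -1)
G = -30 (G = Add(Mul(Add(3, Mul(-1, -2)), -6), 0) = Add(Mul(Add(3, 2), -6), 0) = Add(Mul(5, -6), 0) = Add(-30, 0) = -30)
Mul(G, Function('x')(w)) = Mul(-30, Pow(Add(14, 1), -1)) = Mul(-30, Pow(15, -1)) = Mul(-30, Rational(1, 15)) = -2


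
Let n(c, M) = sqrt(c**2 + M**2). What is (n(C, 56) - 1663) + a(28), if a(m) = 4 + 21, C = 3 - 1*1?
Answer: -1638 + 2*sqrt(785) ≈ -1582.0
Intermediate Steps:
C = 2 (C = 3 - 1 = 2)
a(m) = 25
n(c, M) = sqrt(M**2 + c**2)
(n(C, 56) - 1663) + a(28) = (sqrt(56**2 + 2**2) - 1663) + 25 = (sqrt(3136 + 4) - 1663) + 25 = (sqrt(3140) - 1663) + 25 = (2*sqrt(785) - 1663) + 25 = (-1663 + 2*sqrt(785)) + 25 = -1638 + 2*sqrt(785)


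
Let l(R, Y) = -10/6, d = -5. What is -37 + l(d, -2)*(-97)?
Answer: 374/3 ≈ 124.67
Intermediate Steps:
l(R, Y) = -5/3 (l(R, Y) = -10*⅙ = -5/3)
-37 + l(d, -2)*(-97) = -37 - 5/3*(-97) = -37 + 485/3 = 374/3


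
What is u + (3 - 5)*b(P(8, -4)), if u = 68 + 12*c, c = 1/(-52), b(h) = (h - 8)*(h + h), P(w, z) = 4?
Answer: 1713/13 ≈ 131.77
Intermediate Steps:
b(h) = 2*h*(-8 + h) (b(h) = (-8 + h)*(2*h) = 2*h*(-8 + h))
c = -1/52 ≈ -0.019231
u = 881/13 (u = 68 + 12*(-1/52) = 68 - 3/13 = 881/13 ≈ 67.769)
u + (3 - 5)*b(P(8, -4)) = 881/13 + (3 - 5)*(2*4*(-8 + 4)) = 881/13 - 4*4*(-4) = 881/13 - 2*(-32) = 881/13 + 64 = 1713/13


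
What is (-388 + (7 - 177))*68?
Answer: -37944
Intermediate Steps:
(-388 + (7 - 177))*68 = (-388 - 170)*68 = -558*68 = -37944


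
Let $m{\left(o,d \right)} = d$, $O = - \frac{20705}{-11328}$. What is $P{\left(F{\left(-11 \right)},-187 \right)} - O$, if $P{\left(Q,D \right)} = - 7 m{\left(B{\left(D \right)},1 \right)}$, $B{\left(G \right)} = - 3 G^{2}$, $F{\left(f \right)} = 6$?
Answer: $- \frac{100001}{11328} \approx -8.8278$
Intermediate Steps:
$O = \frac{20705}{11328}$ ($O = \left(-20705\right) \left(- \frac{1}{11328}\right) = \frac{20705}{11328} \approx 1.8278$)
$P{\left(Q,D \right)} = -7$ ($P{\left(Q,D \right)} = \left(-7\right) 1 = -7$)
$P{\left(F{\left(-11 \right)},-187 \right)} - O = -7 - \frac{20705}{11328} = - \frac{100001}{11328}$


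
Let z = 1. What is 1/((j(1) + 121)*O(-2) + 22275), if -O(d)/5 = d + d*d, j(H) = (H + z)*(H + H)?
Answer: 1/21025 ≈ 4.7562e-5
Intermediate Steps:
j(H) = 2*H*(1 + H) (j(H) = (H + 1)*(H + H) = (1 + H)*(2*H) = 2*H*(1 + H))
O(d) = -5*d - 5*d² (O(d) = -5*(d + d*d) = -5*(d + d²) = -5*d - 5*d²)
1/((j(1) + 121)*O(-2) + 22275) = 1/((2*1*(1 + 1) + 121)*(-5*(-2)*(1 - 2)) + 22275) = 1/((2*1*2 + 121)*(-5*(-2)*(-1)) + 22275) = 1/((4 + 121)*(-10) + 22275) = 1/(125*(-10) + 22275) = 1/(-1250 + 22275) = 1/21025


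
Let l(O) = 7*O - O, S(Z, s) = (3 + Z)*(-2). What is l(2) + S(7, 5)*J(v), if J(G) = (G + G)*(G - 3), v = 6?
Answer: -708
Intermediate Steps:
S(Z, s) = -6 - 2*Z
J(G) = 2*G*(-3 + G) (J(G) = (2*G)*(-3 + G) = 2*G*(-3 + G))
l(O) = 6*O
l(2) + S(7, 5)*J(v) = 6*2 + (-6 - 2*7)*(2*6*(-3 + 6)) = 12 + (-6 - 14)*(2*6*3) = 12 - 20*36 = 12 - 720 = -708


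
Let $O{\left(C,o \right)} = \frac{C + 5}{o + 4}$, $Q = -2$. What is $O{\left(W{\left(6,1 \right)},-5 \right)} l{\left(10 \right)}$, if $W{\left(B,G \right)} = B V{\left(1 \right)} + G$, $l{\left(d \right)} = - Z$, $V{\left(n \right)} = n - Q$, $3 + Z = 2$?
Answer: $-24$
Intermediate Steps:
$Z = -1$ ($Z = -3 + 2 = -1$)
$V{\left(n \right)} = 2 + n$ ($V{\left(n \right)} = n - -2 = n + 2 = 2 + n$)
$l{\left(d \right)} = 1$ ($l{\left(d \right)} = \left(-1\right) \left(-1\right) = 1$)
$W{\left(B,G \right)} = G + 3 B$ ($W{\left(B,G \right)} = B \left(2 + 1\right) + G = B 3 + G = 3 B + G = G + 3 B$)
$O{\left(C,o \right)} = \frac{5 + C}{4 + o}$
$O{\left(W{\left(6,1 \right)},-5 \right)} l{\left(10 \right)} = \frac{5 + \left(1 + 3 \cdot 6\right)}{4 - 5} \cdot 1 = \frac{5 + \left(1 + 18\right)}{-1} \cdot 1 = - (5 + 19) 1 = \left(-1\right) 24 \cdot 1 = \left(-24\right) 1 = -24$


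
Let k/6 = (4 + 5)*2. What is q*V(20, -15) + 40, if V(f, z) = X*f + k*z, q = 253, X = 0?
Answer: -409820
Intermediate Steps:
k = 108 (k = 6*((4 + 5)*2) = 6*(9*2) = 6*18 = 108)
V(f, z) = 108*z (V(f, z) = 0*f + 108*z = 0 + 108*z = 108*z)
q*V(20, -15) + 40 = 253*(108*(-15)) + 40 = 253*(-1620) + 40 = -409860 + 40 = -409820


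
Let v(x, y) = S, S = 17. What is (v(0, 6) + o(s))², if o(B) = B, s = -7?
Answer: 100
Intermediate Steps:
v(x, y) = 17
(v(0, 6) + o(s))² = (17 - 7)² = 10² = 100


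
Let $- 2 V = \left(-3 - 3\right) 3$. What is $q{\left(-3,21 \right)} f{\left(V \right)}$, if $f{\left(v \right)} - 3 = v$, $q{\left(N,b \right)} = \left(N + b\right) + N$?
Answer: $180$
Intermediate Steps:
$V = 9$ ($V = - \frac{\left(-3 - 3\right) 3}{2} = - \frac{\left(-6\right) 3}{2} = \left(- \frac{1}{2}\right) \left(-18\right) = 9$)
$q{\left(N,b \right)} = b + 2 N$
$f{\left(v \right)} = 3 + v$
$q{\left(-3,21 \right)} f{\left(V \right)} = \left(21 + 2 \left(-3\right)\right) \left(3 + 9\right) = \left(21 - 6\right) 12 = 15 \cdot 12 = 180$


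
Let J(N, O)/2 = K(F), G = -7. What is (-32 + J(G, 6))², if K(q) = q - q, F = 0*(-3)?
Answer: 1024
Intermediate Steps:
F = 0
K(q) = 0
J(N, O) = 0 (J(N, O) = 2*0 = 0)
(-32 + J(G, 6))² = (-32 + 0)² = (-32)² = 1024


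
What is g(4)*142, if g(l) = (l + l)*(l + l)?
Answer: 9088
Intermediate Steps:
g(l) = 4*l**2 (g(l) = (2*l)*(2*l) = 4*l**2)
g(4)*142 = (4*4**2)*142 = (4*16)*142 = 64*142 = 9088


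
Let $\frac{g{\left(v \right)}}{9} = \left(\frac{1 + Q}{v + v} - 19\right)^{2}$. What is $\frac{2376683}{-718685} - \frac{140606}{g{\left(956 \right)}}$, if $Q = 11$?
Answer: $- \frac{24851785549806667}{533159463447765} \approx -46.612$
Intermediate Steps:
$g{\left(v \right)} = 9 \left(-19 + \frac{6}{v}\right)^{2}$ ($g{\left(v \right)} = 9 \left(\frac{1 + 11}{v + v} - 19\right)^{2} = 9 \left(\frac{12}{2 v} - 19\right)^{2} = 9 \left(12 \frac{1}{2 v} - 19\right)^{2} = 9 \left(\frac{6}{v} - 19\right)^{2} = 9 \left(-19 + \frac{6}{v}\right)^{2}$)
$\frac{2376683}{-718685} - \frac{140606}{g{\left(956 \right)}} = \frac{2376683}{-718685} - \frac{140606}{9 \cdot \frac{1}{913936} \left(6 - 18164\right)^{2}} = 2376683 \left(- \frac{1}{718685}\right) - \frac{140606}{9 \cdot \frac{1}{913936} \left(6 - 18164\right)^{2}} = - \frac{2376683}{718685} - \frac{140606}{9 \cdot \frac{1}{913936} \left(-18158\right)^{2}} = - \frac{2376683}{718685} - \frac{140606}{9 \cdot \frac{1}{913936} \cdot 329712964} = - \frac{2376683}{718685} - \frac{140606}{\frac{741854169}{228484}} = - \frac{2376683}{718685} - \frac{32126221304}{741854169} = - \frac{24851785549806667}{533159463447765}$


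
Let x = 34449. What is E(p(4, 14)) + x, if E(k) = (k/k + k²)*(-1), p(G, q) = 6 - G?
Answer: 34444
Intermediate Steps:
E(k) = -1 - k² (E(k) = (1 + k²)*(-1) = -1 - k²)
E(p(4, 14)) + x = (-1 - (6 - 1*4)²) + 34449 = (-1 - (6 - 4)²) + 34449 = (-1 - 1*2²) + 34449 = (-1 - 1*4) + 34449 = (-1 - 4) + 34449 = -5 + 34449 = 34444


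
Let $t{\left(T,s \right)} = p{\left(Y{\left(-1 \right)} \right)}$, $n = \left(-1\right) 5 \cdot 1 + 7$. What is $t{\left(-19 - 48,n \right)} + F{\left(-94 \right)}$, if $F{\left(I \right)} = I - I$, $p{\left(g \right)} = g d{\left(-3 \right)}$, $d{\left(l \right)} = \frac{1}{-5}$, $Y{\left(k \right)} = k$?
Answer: $\frac{1}{5} \approx 0.2$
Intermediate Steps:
$d{\left(l \right)} = - \frac{1}{5}$
$p{\left(g \right)} = - \frac{g}{5}$ ($p{\left(g \right)} = g \left(- \frac{1}{5}\right) = - \frac{g}{5}$)
$F{\left(I \right)} = 0$
$n = 2$ ($n = \left(-5\right) 1 + 7 = -5 + 7 = 2$)
$t{\left(T,s \right)} = \frac{1}{5}$ ($t{\left(T,s \right)} = \left(- \frac{1}{5}\right) \left(-1\right) = \frac{1}{5}$)
$t{\left(-19 - 48,n \right)} + F{\left(-94 \right)} = \frac{1}{5} + 0 = \frac{1}{5}$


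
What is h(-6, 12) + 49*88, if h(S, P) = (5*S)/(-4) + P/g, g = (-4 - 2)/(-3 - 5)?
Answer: 8671/2 ≈ 4335.5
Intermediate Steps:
g = ¾ (g = -6/(-8) = -6*(-⅛) = ¾ ≈ 0.75000)
h(S, P) = -5*S/4 + 4*P/3 (h(S, P) = (5*S)/(-4) + P/(¾) = (5*S)*(-¼) + P*(4/3) = -5*S/4 + 4*P/3)
h(-6, 12) + 49*88 = (-5/4*(-6) + (4/3)*12) + 49*88 = (15/2 + 16) + 4312 = 47/2 + 4312 = 8671/2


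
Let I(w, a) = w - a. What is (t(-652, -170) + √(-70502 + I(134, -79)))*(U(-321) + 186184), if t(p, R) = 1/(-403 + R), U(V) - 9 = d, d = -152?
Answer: -186041/573 + 186041*I*√70289 ≈ -324.68 + 4.9323e+7*I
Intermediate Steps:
U(V) = -143 (U(V) = 9 - 152 = -143)
(t(-652, -170) + √(-70502 + I(134, -79)))*(U(-321) + 186184) = (1/(-403 - 170) + √(-70502 + (134 - 1*(-79))))*(-143 + 186184) = (1/(-573) + √(-70502 + (134 + 79)))*186041 = (-1/573 + √(-70502 + 213))*186041 = (-1/573 + √(-70289))*186041 = (-1/573 + I*√70289)*186041 = -186041/573 + 186041*I*√70289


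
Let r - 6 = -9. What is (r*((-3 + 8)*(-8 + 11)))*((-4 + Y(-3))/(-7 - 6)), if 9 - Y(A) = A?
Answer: 360/13 ≈ 27.692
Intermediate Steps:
r = -3 (r = 6 - 9 = -3)
Y(A) = 9 - A
(r*((-3 + 8)*(-8 + 11)))*((-4 + Y(-3))/(-7 - 6)) = (-3*(-3 + 8)*(-8 + 11))*((-4 + (9 - 1*(-3)))/(-7 - 6)) = (-15*3)*((-4 + (9 + 3))/(-13)) = (-3*15)*((-4 + 12)*(-1/13)) = -360*(-1)/13 = -45*(-8/13) = 360/13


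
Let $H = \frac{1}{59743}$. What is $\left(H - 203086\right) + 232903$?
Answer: $\frac{1781357032}{59743} \approx 29817.0$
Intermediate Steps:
$H = \frac{1}{59743} \approx 1.6738 \cdot 10^{-5}$
$\left(H - 203086\right) + 232903 = \left(\frac{1}{59743} - 203086\right) + 232903 = - \frac{12132966897}{59743} + 232903 = \frac{1781357032}{59743}$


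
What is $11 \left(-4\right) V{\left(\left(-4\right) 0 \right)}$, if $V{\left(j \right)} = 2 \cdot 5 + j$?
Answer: $-440$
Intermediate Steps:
$V{\left(j \right)} = 10 + j$
$11 \left(-4\right) V{\left(\left(-4\right) 0 \right)} = 11 \left(-4\right) \left(10 - 0\right) = - 44 \left(10 + 0\right) = \left(-44\right) 10 = -440$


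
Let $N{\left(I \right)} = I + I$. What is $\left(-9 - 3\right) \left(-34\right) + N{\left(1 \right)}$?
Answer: $410$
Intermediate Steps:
$N{\left(I \right)} = 2 I$
$\left(-9 - 3\right) \left(-34\right) + N{\left(1 \right)} = \left(-9 - 3\right) \left(-34\right) + 2 \cdot 1 = \left(-12\right) \left(-34\right) + 2 = 408 + 2 = 410$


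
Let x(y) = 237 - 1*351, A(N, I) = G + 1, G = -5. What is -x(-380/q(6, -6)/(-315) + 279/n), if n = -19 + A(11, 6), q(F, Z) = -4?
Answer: 114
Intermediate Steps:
A(N, I) = -4 (A(N, I) = -5 + 1 = -4)
n = -23 (n = -19 - 4 = -23)
x(y) = -114 (x(y) = 237 - 351 = -114)
-x(-380/q(6, -6)/(-315) + 279/n) = -1*(-114) = 114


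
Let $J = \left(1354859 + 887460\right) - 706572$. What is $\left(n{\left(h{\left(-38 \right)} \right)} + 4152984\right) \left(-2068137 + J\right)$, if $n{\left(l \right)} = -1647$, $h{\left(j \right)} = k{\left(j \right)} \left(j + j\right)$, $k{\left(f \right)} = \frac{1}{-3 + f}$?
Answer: $-2210130305430$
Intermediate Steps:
$h{\left(j \right)} = \frac{2 j}{-3 + j}$ ($h{\left(j \right)} = \frac{j + j}{-3 + j} = \frac{2 j}{-3 + j}$)
$J = 1535747$ ($J = 2242319 - 706572 = 1535747$)
$\left(n{\left(h{\left(-38 \right)} \right)} + 4152984\right) \left(-2068137 + J\right) = \left(-1647 + 4152984\right) \left(-2068137 + 1535747\right) = 4151337 \left(-532390\right) = -2210130305430$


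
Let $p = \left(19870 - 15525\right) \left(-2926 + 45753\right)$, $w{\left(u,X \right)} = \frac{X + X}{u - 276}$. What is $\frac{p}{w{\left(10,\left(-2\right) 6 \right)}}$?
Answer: $\frac{24749080895}{12} \approx 2.0624 \cdot 10^{9}$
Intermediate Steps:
$w{\left(u,X \right)} = \frac{2 X}{-276 + u}$
$p = 186083315$ ($p = 4345 \cdot 42827 = 186083315$)
$\frac{p}{w{\left(10,\left(-2\right) 6 \right)}} = \frac{186083315}{2 \left(\left(-2\right) 6\right) \frac{1}{-276 + 10}} = \frac{186083315}{2 \left(-12\right) \frac{1}{-266}} = \frac{186083315}{2 \left(-12\right) \left(- \frac{1}{266}\right)} = \frac{186083315}{\frac{12}{133}} = 186083315 \cdot \frac{133}{12} = \frac{24749080895}{12}$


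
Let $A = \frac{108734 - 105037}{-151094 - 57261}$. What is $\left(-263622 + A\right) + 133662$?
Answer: $- \frac{27077819497}{208355} \approx -1.2996 \cdot 10^{5}$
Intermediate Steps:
$A = - \frac{3697}{208355}$ ($A = \frac{3697}{-208355} = 3697 \left(- \frac{1}{208355}\right) = - \frac{3697}{208355} \approx -0.017744$)
$\left(-263622 + A\right) + 133662 = \left(-263622 - \frac{3697}{208355}\right) + 133662 = - \frac{54926965507}{208355} + 133662 = - \frac{27077819497}{208355}$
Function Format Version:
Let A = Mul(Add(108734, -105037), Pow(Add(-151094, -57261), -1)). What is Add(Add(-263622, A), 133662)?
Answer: Rational(-27077819497, 208355) ≈ -1.2996e+5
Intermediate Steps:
A = Rational(-3697, 208355) (A = Mul(3697, Pow(-208355, -1)) = Mul(3697, Rational(-1, 208355)) = Rational(-3697, 208355) ≈ -0.017744)
Add(Add(-263622, A), 133662) = Add(Add(-263622, Rational(-3697, 208355)), 133662) = Add(Rational(-54926965507, 208355), 133662) = Rational(-27077819497, 208355)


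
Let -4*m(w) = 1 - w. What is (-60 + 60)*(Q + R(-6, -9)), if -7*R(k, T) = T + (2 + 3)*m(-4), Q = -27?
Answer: 0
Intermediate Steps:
m(w) = -¼ + w/4 (m(w) = -(1 - w)/4 = -¼ + w/4)
R(k, T) = 25/28 - T/7 (R(k, T) = -(T + (2 + 3)*(-¼ + (¼)*(-4)))/7 = -(T + 5*(-¼ - 1))/7 = -(T + 5*(-5/4))/7 = -(T - 25/4)/7 = -(-25/4 + T)/7 = 25/28 - T/7)
(-60 + 60)*(Q + R(-6, -9)) = (-60 + 60)*(-27 + (25/28 - ⅐*(-9))) = 0*(-27 + (25/28 + 9/7)) = 0*(-27 + 61/28) = 0*(-695/28) = 0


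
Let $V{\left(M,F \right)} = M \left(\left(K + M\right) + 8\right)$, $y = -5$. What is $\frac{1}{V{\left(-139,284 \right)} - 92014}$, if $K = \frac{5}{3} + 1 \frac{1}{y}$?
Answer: $- \frac{15}{1110133} \approx -1.3512 \cdot 10^{-5}$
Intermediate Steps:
$K = \frac{22}{15}$ ($K = \frac{5}{3} + 1 \frac{1}{-5} = 5 \cdot \frac{1}{3} + 1 \left(- \frac{1}{5}\right) = \frac{5}{3} - \frac{1}{5} = \frac{22}{15} \approx 1.4667$)
$V{\left(M,F \right)} = M \left(\frac{142}{15} + M\right)$ ($V{\left(M,F \right)} = M \left(\left(\frac{22}{15} + M\right) + 8\right) = M \left(\frac{142}{15} + M\right)$)
$\frac{1}{V{\left(-139,284 \right)} - 92014} = \frac{1}{\frac{1}{15} \left(-139\right) \left(142 + 15 \left(-139\right)\right) - 92014} = \frac{1}{\frac{1}{15} \left(-139\right) \left(142 - 2085\right) - 92014} = \frac{1}{\frac{1}{15} \left(-139\right) \left(-1943\right) - 92014} = \frac{1}{\frac{270077}{15} - 92014} = \frac{1}{- \frac{1110133}{15}} = - \frac{15}{1110133}$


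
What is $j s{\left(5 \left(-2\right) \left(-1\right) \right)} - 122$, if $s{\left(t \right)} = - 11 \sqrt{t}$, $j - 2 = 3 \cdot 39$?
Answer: $-122 - 1309 \sqrt{10} \approx -4261.4$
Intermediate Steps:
$j = 119$ ($j = 2 + 3 \cdot 39 = 2 + 117 = 119$)
$j s{\left(5 \left(-2\right) \left(-1\right) \right)} - 122 = 119 \left(- 11 \sqrt{5 \left(-2\right) \left(-1\right)}\right) - 122 = 119 \left(- 11 \sqrt{\left(-10\right) \left(-1\right)}\right) - 122 = 119 \left(- 11 \sqrt{10}\right) - 122 = - 1309 \sqrt{10} - 122 = -122 - 1309 \sqrt{10}$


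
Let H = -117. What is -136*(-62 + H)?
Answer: 24344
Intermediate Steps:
-136*(-62 + H) = -136*(-62 - 117) = -136*(-179) = 24344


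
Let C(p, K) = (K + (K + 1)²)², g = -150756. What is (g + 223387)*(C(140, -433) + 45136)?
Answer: 2517908581736327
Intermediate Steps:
C(p, K) = (K + (1 + K)²)²
(g + 223387)*(C(140, -433) + 45136) = (-150756 + 223387)*((-433 + (1 - 433)²)² + 45136) = 72631*((-433 + (-432)²)² + 45136) = 72631*((-433 + 186624)² + 45136) = 72631*(186191² + 45136) = 72631*(34667088481 + 45136) = 72631*34667133617 = 2517908581736327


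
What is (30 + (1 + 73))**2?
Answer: 10816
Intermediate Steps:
(30 + (1 + 73))**2 = (30 + 74)**2 = 104**2 = 10816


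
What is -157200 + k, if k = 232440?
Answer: 75240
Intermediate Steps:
-157200 + k = -157200 + 232440 = 75240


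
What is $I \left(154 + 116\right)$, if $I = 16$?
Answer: $4320$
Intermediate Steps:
$I \left(154 + 116\right) = 16 \left(154 + 116\right) = 16 \cdot 270 = 4320$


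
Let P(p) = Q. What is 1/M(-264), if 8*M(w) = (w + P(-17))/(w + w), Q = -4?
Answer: 1056/67 ≈ 15.761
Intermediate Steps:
P(p) = -4
M(w) = (-4 + w)/(16*w) (M(w) = ((w - 4)/(w + w))/8 = ((-4 + w)/((2*w)))/8 = ((-4 + w)*(1/(2*w)))/8 = ((-4 + w)/(2*w))/8 = (-4 + w)/(16*w))
1/M(-264) = 1/((1/16)*(-4 - 264)/(-264)) = 1/((1/16)*(-1/264)*(-268)) = 1/(67/1056) = 1056/67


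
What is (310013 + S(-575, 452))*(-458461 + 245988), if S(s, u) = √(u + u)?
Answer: -65869392149 - 424946*√226 ≈ -6.5876e+10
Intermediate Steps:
S(s, u) = √2*√u (S(s, u) = √(2*u) = √2*√u)
(310013 + S(-575, 452))*(-458461 + 245988) = (310013 + √2*√452)*(-458461 + 245988) = (310013 + √2*(2*√113))*(-212473) = (310013 + 2*√226)*(-212473) = -65869392149 - 424946*√226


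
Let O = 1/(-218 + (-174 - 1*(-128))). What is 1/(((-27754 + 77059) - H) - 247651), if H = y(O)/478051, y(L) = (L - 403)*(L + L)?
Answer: -2379874464/472038580451743 ≈ -5.0417e-6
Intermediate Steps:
O = -1/264 (O = 1/(-218 + (-174 + 128)) = 1/(-218 - 46) = 1/(-264) = -1/264 ≈ -0.0037879)
y(L) = 2*L*(-403 + L) (y(L) = (-403 + L)*(2*L) = 2*L*(-403 + L))
H = 15199/2379874464 (H = (2*(-1/264)*(-403 - 1/264))/478051 = (2*(-1/264)*(-106393/264))*(1/478051) = (106393/34848)*(1/478051) = 15199/2379874464 ≈ 6.3865e-6)
1/(((-27754 + 77059) - H) - 247651) = 1/(((-27754 + 77059) - 1*15199/2379874464) - 247651) = 1/((49305 - 15199/2379874464) - 247651) = 1/(117339710432321/2379874464 - 247651) = 1/(-472038580451743/2379874464) = -2379874464/472038580451743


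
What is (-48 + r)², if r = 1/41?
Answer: 3869089/1681 ≈ 2301.7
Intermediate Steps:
r = 1/41 ≈ 0.024390
(-48 + r)² = (-48 + 1/41)² = (-1967/41)² = 3869089/1681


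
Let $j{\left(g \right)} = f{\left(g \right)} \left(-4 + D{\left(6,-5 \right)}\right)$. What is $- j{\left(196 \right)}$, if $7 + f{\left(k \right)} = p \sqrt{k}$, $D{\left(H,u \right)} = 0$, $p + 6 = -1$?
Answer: $-420$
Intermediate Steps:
$p = -7$ ($p = -6 - 1 = -7$)
$f{\left(k \right)} = -7 - 7 \sqrt{k}$
$j{\left(g \right)} = 28 + 28 \sqrt{g}$ ($j{\left(g \right)} = \left(-7 - 7 \sqrt{g}\right) \left(-4 + 0\right) = \left(-7 - 7 \sqrt{g}\right) \left(-4\right) = 28 + 28 \sqrt{g}$)
$- j{\left(196 \right)} = - (28 + 28 \sqrt{196}) = - (28 + 28 \cdot 14) = - (28 + 392) = \left(-1\right) 420 = -420$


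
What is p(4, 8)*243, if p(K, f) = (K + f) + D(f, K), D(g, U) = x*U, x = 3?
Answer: 5832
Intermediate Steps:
D(g, U) = 3*U
p(K, f) = f + 4*K (p(K, f) = (K + f) + 3*K = f + 4*K)
p(4, 8)*243 = (8 + 4*4)*243 = (8 + 16)*243 = 24*243 = 5832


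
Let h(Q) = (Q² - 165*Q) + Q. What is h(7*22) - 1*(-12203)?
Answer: 10663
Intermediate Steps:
h(Q) = Q² - 164*Q
h(7*22) - 1*(-12203) = (7*22)*(-164 + 7*22) - 1*(-12203) = 154*(-164 + 154) + 12203 = 154*(-10) + 12203 = -1540 + 12203 = 10663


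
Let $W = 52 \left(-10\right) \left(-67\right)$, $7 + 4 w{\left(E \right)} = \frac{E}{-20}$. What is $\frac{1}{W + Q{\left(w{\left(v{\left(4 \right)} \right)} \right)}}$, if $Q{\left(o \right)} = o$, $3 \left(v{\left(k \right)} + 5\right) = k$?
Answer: $\frac{240}{8361191} \approx 2.8704 \cdot 10^{-5}$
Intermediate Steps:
$v{\left(k \right)} = -5 + \frac{k}{3}$
$w{\left(E \right)} = - \frac{7}{4} - \frac{E}{80}$ ($w{\left(E \right)} = - \frac{7}{4} + \frac{E \frac{1}{-20}}{4} = - \frac{7}{4} + \frac{E \left(- \frac{1}{20}\right)}{4} = - \frac{7}{4} + \frac{\left(- \frac{1}{20}\right) E}{4} = - \frac{7}{4} - \frac{E}{80}$)
$W = 34840$ ($W = \left(-520\right) \left(-67\right) = 34840$)
$\frac{1}{W + Q{\left(w{\left(v{\left(4 \right)} \right)} \right)}} = \frac{1}{34840 - \left(\frac{7}{4} + \frac{-5 + \frac{1}{3} \cdot 4}{80}\right)} = \frac{1}{34840 - \left(\frac{7}{4} + \frac{-5 + \frac{4}{3}}{80}\right)} = \frac{1}{34840 - \frac{409}{240}} = \frac{1}{\frac{8361191}{240}} = \frac{240}{8361191}$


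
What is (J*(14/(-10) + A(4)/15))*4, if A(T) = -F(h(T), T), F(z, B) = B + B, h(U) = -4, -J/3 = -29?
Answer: -3364/5 ≈ -672.80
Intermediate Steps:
J = 87 (J = -3*(-29) = 87)
F(z, B) = 2*B
A(T) = -2*T
(J*(14/(-10) + A(4)/15))*4 = (87*(14/(-10) - 2*4/15))*4 = (87*(14*(-1/10) - 8*1/15))*4 = (87*(-7/5 - 8/15))*4 = (87*(-29/15))*4 = -841/5*4 = -3364/5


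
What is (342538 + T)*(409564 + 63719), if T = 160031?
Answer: 237857364027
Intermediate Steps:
(342538 + T)*(409564 + 63719) = (342538 + 160031)*(409564 + 63719) = 502569*473283 = 237857364027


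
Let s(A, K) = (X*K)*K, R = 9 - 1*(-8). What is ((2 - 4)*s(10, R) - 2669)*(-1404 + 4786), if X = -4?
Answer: -1207374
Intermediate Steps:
R = 17 (R = 9 + 8 = 17)
s(A, K) = -4*K² (s(A, K) = (-4*K)*K = -4*K²)
((2 - 4)*s(10, R) - 2669)*(-1404 + 4786) = ((2 - 4)*(-4*17²) - 2669)*(-1404 + 4786) = (-(-8)*289 - 2669)*3382 = (-2*(-1156) - 2669)*3382 = (2312 - 2669)*3382 = -357*3382 = -1207374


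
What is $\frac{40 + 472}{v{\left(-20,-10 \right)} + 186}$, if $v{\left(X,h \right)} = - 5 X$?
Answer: $\frac{256}{143} \approx 1.7902$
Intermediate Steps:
$\frac{40 + 472}{v{\left(-20,-10 \right)} + 186} = \frac{40 + 472}{\left(-5\right) \left(-20\right) + 186} = \frac{512}{100 + 186} = \frac{512}{286} = 512 \cdot \frac{1}{286} = \frac{256}{143}$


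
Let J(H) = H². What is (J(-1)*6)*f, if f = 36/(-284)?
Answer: -54/71 ≈ -0.76056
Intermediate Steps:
f = -9/71 (f = 36*(-1/284) = -9/71 ≈ -0.12676)
(J(-1)*6)*f = ((-1)²*6)*(-9/71) = (1*6)*(-9/71) = 6*(-9/71) = -54/71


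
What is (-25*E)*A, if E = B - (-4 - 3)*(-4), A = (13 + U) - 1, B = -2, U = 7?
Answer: 14250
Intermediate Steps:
A = 19 (A = (13 + 7) - 1 = 20 - 1 = 19)
E = -30 (E = -2 - (-4 - 3)*(-4) = -2 - (-7)*(-4) = -2 - 1*28 = -2 - 28 = -30)
(-25*E)*A = -25*(-30)*19 = 750*19 = 14250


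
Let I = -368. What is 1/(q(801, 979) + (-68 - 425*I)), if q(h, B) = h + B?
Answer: 1/158112 ≈ 6.3246e-6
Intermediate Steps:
q(h, B) = B + h
1/(q(801, 979) + (-68 - 425*I)) = 1/((979 + 801) + (-68 - 425*(-368))) = 1/(1780 + (-68 + 156400)) = 1/(1780 + 156332) = 1/158112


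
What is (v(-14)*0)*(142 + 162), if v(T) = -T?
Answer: 0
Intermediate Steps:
(v(-14)*0)*(142 + 162) = (-1*(-14)*0)*(142 + 162) = (14*0)*304 = 0*304 = 0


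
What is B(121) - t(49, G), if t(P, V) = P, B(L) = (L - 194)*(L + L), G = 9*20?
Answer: -17715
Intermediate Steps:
G = 180
B(L) = 2*L*(-194 + L) (B(L) = (-194 + L)*(2*L) = 2*L*(-194 + L))
B(121) - t(49, G) = 2*121*(-194 + 121) - 1*49 = 2*121*(-73) - 49 = -17666 - 49 = -17715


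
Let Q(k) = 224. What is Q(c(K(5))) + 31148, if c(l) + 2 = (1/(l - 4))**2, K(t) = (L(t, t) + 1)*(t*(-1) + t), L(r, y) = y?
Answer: 31372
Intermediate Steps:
K(t) = 0 (K(t) = (t + 1)*(t*(-1) + t) = (1 + t)*(-t + t) = (1 + t)*0 = 0)
c(l) = -2 + (-4 + l)**(-2) (c(l) = -2 + (1/(l - 4))**2 = -2 + (1/(-4 + l))**2 = -2 + (-4 + l)**(-2))
Q(c(K(5))) + 31148 = 224 + 31148 = 31372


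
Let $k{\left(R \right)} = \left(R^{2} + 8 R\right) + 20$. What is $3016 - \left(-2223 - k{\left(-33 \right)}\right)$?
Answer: $6084$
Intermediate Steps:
$k{\left(R \right)} = 20 + R^{2} + 8 R$
$3016 - \left(-2223 - k{\left(-33 \right)}\right) = 3016 - \left(-2223 - \left(20 + \left(-33\right)^{2} + 8 \left(-33\right)\right)\right) = 3016 - \left(-2223 - \left(20 + 1089 - 264\right)\right) = 3016 - \left(-2223 - 845\right) = 3016 - -3068 = 3016 + 3068 = 6084$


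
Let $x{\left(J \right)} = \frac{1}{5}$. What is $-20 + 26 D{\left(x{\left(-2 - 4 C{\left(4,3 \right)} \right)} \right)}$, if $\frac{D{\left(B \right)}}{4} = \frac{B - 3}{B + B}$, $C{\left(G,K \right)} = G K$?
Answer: $-748$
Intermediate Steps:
$x{\left(J \right)} = \frac{1}{5}$
$D{\left(B \right)} = \frac{2 \left(-3 + B\right)}{B}$ ($D{\left(B \right)} = 4 \frac{B - 3}{B + B} = 4 \frac{-3 + B}{2 B} = \frac{2 \left(-3 + B\right)}{B}$)
$-20 + 26 D{\left(x{\left(-2 - 4 C{\left(4,3 \right)} \right)} \right)} = -20 + 26 \left(2 - 6 \frac{1}{\frac{1}{5}}\right) = -20 + 26 \left(2 - 30\right) = -20 + 26 \left(-28\right) = -20 - 728 = -748$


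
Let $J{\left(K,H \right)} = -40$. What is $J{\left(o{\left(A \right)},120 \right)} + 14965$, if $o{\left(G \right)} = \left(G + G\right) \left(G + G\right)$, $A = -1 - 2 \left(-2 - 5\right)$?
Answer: $14925$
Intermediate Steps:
$A = 13$ ($A = -1 - 2 \left(-2 - 5\right) = -1 - -14 = -1 + 14 = 13$)
$o{\left(G \right)} = 4 G^{2}$ ($o{\left(G \right)} = 2 G 2 G = 4 G^{2}$)
$J{\left(o{\left(A \right)},120 \right)} + 14965 = -40 + 14965 = 14925$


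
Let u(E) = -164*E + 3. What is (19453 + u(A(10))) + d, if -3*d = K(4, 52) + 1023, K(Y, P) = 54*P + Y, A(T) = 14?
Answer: 47645/3 ≈ 15882.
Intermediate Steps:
K(Y, P) = Y + 54*P
d = -3835/3 (d = -((4 + 54*52) + 1023)/3 = -((4 + 2808) + 1023)/3 = -(2812 + 1023)/3 = -⅓*3835 = -3835/3 ≈ -1278.3)
u(E) = 3 - 164*E
(19453 + u(A(10))) + d = (19453 + (3 - 164*14)) - 3835/3 = (19453 + (3 - 2296)) - 3835/3 = (19453 - 2293) - 3835/3 = 17160 - 3835/3 = 47645/3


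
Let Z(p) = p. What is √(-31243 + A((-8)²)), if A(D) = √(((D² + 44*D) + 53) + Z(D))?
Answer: √(-31243 + 3*√781) ≈ 176.52*I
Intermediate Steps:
A(D) = √(53 + D² + 45*D) (A(D) = √(((D² + 44*D) + 53) + D) = √((53 + D² + 44*D) + D) = √(53 + D² + 45*D))
√(-31243 + A((-8)²)) = √(-31243 + √(53 + ((-8)²)² + 45*(-8)²)) = √(-31243 + √(53 + 64² + 45*64)) = √(-31243 + √(53 + 4096 + 2880)) = √(-31243 + √7029) = √(-31243 + 3*√781)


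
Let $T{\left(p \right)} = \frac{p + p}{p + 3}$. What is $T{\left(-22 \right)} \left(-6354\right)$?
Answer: $- \frac{279576}{19} \approx -14715.0$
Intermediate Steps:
$T{\left(p \right)} = \frac{2 p}{3 + p}$
$T{\left(-22 \right)} \left(-6354\right) = 2 \left(-22\right) \frac{1}{3 - 22} \left(-6354\right) = 2 \left(-22\right) \frac{1}{-19} \left(-6354\right) = 2 \left(-22\right) \left(- \frac{1}{19}\right) \left(-6354\right) = \frac{44}{19} \left(-6354\right) = - \frac{279576}{19}$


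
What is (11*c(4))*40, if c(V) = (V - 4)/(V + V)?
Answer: 0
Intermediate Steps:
c(V) = (-4 + V)/(2*V) (c(V) = (-4 + V)/((2*V)) = (-4 + V)*(1/(2*V)) = (-4 + V)/(2*V))
(11*c(4))*40 = (11*((½)*(-4 + 4)/4))*40 = (11*((½)*(¼)*0))*40 = (11*0)*40 = 0*40 = 0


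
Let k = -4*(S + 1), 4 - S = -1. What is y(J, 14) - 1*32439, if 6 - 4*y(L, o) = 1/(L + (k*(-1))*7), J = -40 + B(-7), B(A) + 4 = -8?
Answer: -15051001/464 ≈ -32438.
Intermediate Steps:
S = 5 (S = 4 - 1*(-1) = 4 + 1 = 5)
B(A) = -12 (B(A) = -4 - 8 = -12)
k = -24 (k = -4*(5 + 1) = -4*6 = -24)
J = -52 (J = -40 - 12 = -52)
y(L, o) = 3/2 - 1/(4*(168 + L)) (y(L, o) = 3/2 - 1/(4*(L - 24*(-1)*7)) = 3/2 - 1/(4*(L + 24*7)) = 3/2 - 1/(4*(L + 168)) = 3/2 - 1/(4*(168 + L)))
y(J, 14) - 1*32439 = (1007 + 6*(-52))/(4*(168 - 52)) - 1*32439 = (1/4)*(1007 - 312)/116 - 32439 = (1/4)*(1/116)*695 - 32439 = 695/464 - 32439 = -15051001/464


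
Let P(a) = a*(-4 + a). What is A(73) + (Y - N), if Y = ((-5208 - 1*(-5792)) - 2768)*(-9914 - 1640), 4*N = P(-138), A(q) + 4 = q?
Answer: 25229106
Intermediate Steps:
A(q) = -4 + q
N = 4899 (N = (-138*(-4 - 138))/4 = (-138*(-142))/4 = (¼)*19596 = 4899)
Y = 25233936 (Y = ((-5208 + 5792) - 2768)*(-11554) = (584 - 2768)*(-11554) = -2184*(-11554) = 25233936)
A(73) + (Y - N) = (-4 + 73) + (25233936 - 1*4899) = 69 + (25233936 - 4899) = 69 + 25229037 = 25229106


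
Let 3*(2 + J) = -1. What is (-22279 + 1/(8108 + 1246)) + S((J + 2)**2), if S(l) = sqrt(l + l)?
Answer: -208397765/9354 + sqrt(2)/3 ≈ -22279.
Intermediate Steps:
J = -7/3 (J = -2 + (1/3)*(-1) = -2 - 1/3 = -7/3 ≈ -2.3333)
S(l) = sqrt(2)*sqrt(l) (S(l) = sqrt(2*l) = sqrt(2)*sqrt(l))
(-22279 + 1/(8108 + 1246)) + S((J + 2)**2) = (-22279 + 1/(8108 + 1246)) + sqrt(2)*sqrt((-7/3 + 2)**2) = (-22279 + 1/9354) + sqrt(2)*sqrt((-1/3)**2) = (-22279 + 1/9354) + sqrt(2)*sqrt(1/9) = -208397765/9354 + sqrt(2)*(1/3) = -208397765/9354 + sqrt(2)/3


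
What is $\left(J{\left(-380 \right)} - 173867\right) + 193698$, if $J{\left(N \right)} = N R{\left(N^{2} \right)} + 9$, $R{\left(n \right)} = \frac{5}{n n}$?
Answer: $\frac{217732095999}{10974400} \approx 19840.0$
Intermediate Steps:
$R{\left(n \right)} = \frac{5}{n^{2}}$
$J{\left(N \right)} = 9 + \frac{5}{N^{3}}$ ($J{\left(N \right)} = N \frac{5}{N^{4}} + 9 = \frac{5}{N^{3}} + 9 = 9 + \frac{5}{N^{3}}$)
$\left(J{\left(-380 \right)} - 173867\right) + 193698 = \left(\left(9 + \frac{5}{-54872000}\right) - 173867\right) + 193698 = \left(\left(9 + 5 \left(- \frac{1}{54872000}\right)\right) - 173867\right) + 193698 = \left(\left(9 - \frac{1}{10974400}\right) - 173867\right) + 193698 = \left(\frac{98769599}{10974400} - 173867\right) + 193698 = - \frac{1907987235201}{10974400} + 193698 = \frac{217732095999}{10974400}$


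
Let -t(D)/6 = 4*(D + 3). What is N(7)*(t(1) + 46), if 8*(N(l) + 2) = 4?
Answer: 75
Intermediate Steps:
t(D) = -72 - 24*D (t(D) = -24*(D + 3) = -24*(3 + D) = -6*(12 + 4*D) = -72 - 24*D)
N(l) = -3/2 (N(l) = -2 + (1/8)*4 = -2 + 1/2 = -3/2)
N(7)*(t(1) + 46) = -3*((-72 - 24*1) + 46)/2 = -3*((-72 - 24) + 46)/2 = -3*(-96 + 46)/2 = -3/2*(-50) = 75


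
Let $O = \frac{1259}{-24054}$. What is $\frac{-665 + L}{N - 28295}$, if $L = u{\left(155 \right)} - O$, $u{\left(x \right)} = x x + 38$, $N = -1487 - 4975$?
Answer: $- \frac{562816751}{836044878} \approx -0.67319$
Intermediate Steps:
$N = -6462$
$O = - \frac{1259}{24054}$ ($O = 1259 \left(- \frac{1}{24054}\right) = - \frac{1259}{24054} \approx -0.052341$)
$u{\left(x \right)} = 38 + x^{2}$ ($u{\left(x \right)} = x^{2} + 38 = 38 + x^{2}$)
$L = \frac{578812661}{24054}$ ($L = \left(38 + 155^{2}\right) - - \frac{1259}{24054} = \left(38 + 24025\right) + \frac{1259}{24054} = 24063 + \frac{1259}{24054} = \frac{578812661}{24054} \approx 24063.0$)
$\frac{-665 + L}{N - 28295} = \frac{-665 + \frac{578812661}{24054}}{-6462 - 28295} = \frac{562816751}{24054 \left(-34757\right)} = \frac{562816751}{24054} \left(- \frac{1}{34757}\right) = - \frac{562816751}{836044878}$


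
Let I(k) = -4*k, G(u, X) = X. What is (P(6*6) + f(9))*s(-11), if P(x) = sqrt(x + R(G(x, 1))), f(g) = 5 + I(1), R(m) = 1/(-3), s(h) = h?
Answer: -11 - 11*sqrt(321)/3 ≈ -76.694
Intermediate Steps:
R(m) = -1/3
f(g) = 1 (f(g) = 5 - 4*1 = 5 - 4 = 1)
P(x) = sqrt(-1/3 + x) (P(x) = sqrt(x - 1/3) = sqrt(-1/3 + x))
(P(6*6) + f(9))*s(-11) = (sqrt(-3 + 9*(6*6))/3 + 1)*(-11) = (sqrt(-3 + 9*36)/3 + 1)*(-11) = (sqrt(-3 + 324)/3 + 1)*(-11) = (sqrt(321)/3 + 1)*(-11) = (1 + sqrt(321)/3)*(-11) = -11 - 11*sqrt(321)/3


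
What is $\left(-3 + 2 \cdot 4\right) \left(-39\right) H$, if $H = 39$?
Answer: $-7605$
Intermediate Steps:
$\left(-3 + 2 \cdot 4\right) \left(-39\right) H = \left(-3 + 2 \cdot 4\right) \left(-39\right) 39 = \left(-3 + 8\right) \left(-39\right) 39 = 5 \left(-39\right) 39 = \left(-195\right) 39 = -7605$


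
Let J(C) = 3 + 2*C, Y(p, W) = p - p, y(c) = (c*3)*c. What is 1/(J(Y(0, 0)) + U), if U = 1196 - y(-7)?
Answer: 1/1052 ≈ 0.00095057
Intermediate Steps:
y(c) = 3*c² (y(c) = (3*c)*c = 3*c²)
Y(p, W) = 0
U = 1049 (U = 1196 - 3*(-7)² = 1196 - 3*49 = 1196 - 1*147 = 1196 - 147 = 1049)
1/(J(Y(0, 0)) + U) = 1/((3 + 2*0) + 1049) = 1/((3 + 0) + 1049) = 1/(3 + 1049) = 1/1052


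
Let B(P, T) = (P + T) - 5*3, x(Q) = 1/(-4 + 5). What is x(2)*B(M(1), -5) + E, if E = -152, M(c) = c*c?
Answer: -171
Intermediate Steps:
x(Q) = 1 (x(Q) = 1/1 = 1)
M(c) = c²
B(P, T) = -15 + P + T (B(P, T) = (P + T) - 15 = -15 + P + T)
x(2)*B(M(1), -5) + E = 1*(-15 + 1² - 5) - 152 = 1*(-15 + 1 - 5) - 152 = 1*(-19) - 152 = -19 - 152 = -171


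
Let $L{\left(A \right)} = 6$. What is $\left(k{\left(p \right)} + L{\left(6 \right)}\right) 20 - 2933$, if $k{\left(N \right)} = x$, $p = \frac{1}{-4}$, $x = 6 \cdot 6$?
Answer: $-2093$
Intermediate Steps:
$x = 36$
$p = - \frac{1}{4} \approx -0.25$
$k{\left(N \right)} = 36$
$\left(k{\left(p \right)} + L{\left(6 \right)}\right) 20 - 2933 = \left(36 + 6\right) 20 - 2933 = 42 \cdot 20 - 2933 = 840 - 2933 = -2093$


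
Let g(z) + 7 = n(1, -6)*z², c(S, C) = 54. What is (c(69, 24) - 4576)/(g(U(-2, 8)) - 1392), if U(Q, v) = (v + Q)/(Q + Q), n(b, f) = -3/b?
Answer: 18088/5623 ≈ 3.2168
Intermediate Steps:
U(Q, v) = (Q + v)/(2*Q) (U(Q, v) = (Q + v)/((2*Q)) = (Q + v)*(1/(2*Q)) = (Q + v)/(2*Q))
g(z) = -7 - 3*z² (g(z) = -7 + (-3/1)*z² = -7 + (-3*1)*z² = -7 - 3*z²)
(c(69, 24) - 4576)/(g(U(-2, 8)) - 1392) = (54 - 4576)/((-7 - 3*(-2 + 8)²/16) - 1392) = -4522/((-7 - 3*((½)*(-½)*6)²) - 1392) = -4522/((-7 - 3*(-3/2)²) - 1392) = -4522/((-7 - 3*9/4) - 1392) = -4522/((-7 - 27/4) - 1392) = -4522/(-55/4 - 1392) = -4522/(-5623/4) = -4522*(-4/5623) = 18088/5623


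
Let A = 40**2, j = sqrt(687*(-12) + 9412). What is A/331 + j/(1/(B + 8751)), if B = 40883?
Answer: 1600/331 + 198536*sqrt(73) ≈ 1.6963e+6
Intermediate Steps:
j = 4*sqrt(73) (j = sqrt(-8244 + 9412) = sqrt(1168) = 4*sqrt(73) ≈ 34.176)
A = 1600
A/331 + j/(1/(B + 8751)) = 1600/331 + (4*sqrt(73))/(1/(40883 + 8751)) = 1600*(1/331) + (4*sqrt(73))/(1/49634) = 1600/331 + (4*sqrt(73))/(1/49634) = 1600/331 + (4*sqrt(73))*49634 = 1600/331 + 198536*sqrt(73)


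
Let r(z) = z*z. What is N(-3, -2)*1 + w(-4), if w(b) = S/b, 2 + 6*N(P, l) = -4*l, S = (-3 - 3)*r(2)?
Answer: 7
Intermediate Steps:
r(z) = z**2
S = -24 (S = (-3 - 3)*2**2 = -6*4 = -24)
N(P, l) = -1/3 - 2*l/3 (N(P, l) = -1/3 + (-4*l)/6 = -1/3 - 2*l/3)
w(b) = -24/b
N(-3, -2)*1 + w(-4) = (-1/3 - 2/3*(-2))*1 - 24/(-4) = (-1/3 + 4/3)*1 - 24*(-1/4) = 1*1 + 6 = 1 + 6 = 7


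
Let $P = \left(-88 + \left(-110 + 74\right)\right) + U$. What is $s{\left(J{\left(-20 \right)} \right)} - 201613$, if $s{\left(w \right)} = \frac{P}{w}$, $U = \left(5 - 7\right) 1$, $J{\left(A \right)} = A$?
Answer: $- \frac{2016067}{10} \approx -2.0161 \cdot 10^{5}$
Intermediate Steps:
$U = -2$ ($U = \left(-2\right) 1 = -2$)
$P = -126$ ($P = \left(-88 + \left(-110 + 74\right)\right) - 2 = \left(-88 - 36\right) - 2 = -124 - 2 = -126$)
$s{\left(w \right)} = - \frac{126}{w}$
$s{\left(J{\left(-20 \right)} \right)} - 201613 = - \frac{126}{-20} - 201613 = \left(-126\right) \left(- \frac{1}{20}\right) - 201613 = \frac{63}{10} - 201613 = - \frac{2016067}{10}$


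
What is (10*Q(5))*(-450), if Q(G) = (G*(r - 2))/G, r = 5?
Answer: -13500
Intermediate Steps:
Q(G) = 3 (Q(G) = (G*(5 - 2))/G = (G*3)/G = (3*G)/G = 3)
(10*Q(5))*(-450) = (10*3)*(-450) = 30*(-450) = -13500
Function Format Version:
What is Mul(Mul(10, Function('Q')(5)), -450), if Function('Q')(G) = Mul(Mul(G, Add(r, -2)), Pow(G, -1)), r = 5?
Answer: -13500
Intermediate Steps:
Function('Q')(G) = 3 (Function('Q')(G) = Mul(Mul(G, Add(5, -2)), Pow(G, -1)) = Mul(Mul(G, 3), Pow(G, -1)) = Mul(Mul(3, G), Pow(G, -1)) = 3)
Mul(Mul(10, Function('Q')(5)), -450) = Mul(Mul(10, 3), -450) = Mul(30, -450) = -13500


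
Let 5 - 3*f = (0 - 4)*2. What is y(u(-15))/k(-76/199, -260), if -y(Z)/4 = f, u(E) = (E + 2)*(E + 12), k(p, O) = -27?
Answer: 52/81 ≈ 0.64198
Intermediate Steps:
u(E) = (2 + E)*(12 + E)
f = 13/3 (f = 5/3 - (0 - 4)*2/3 = 5/3 - (-4)*2/3 = 5/3 - ⅓*(-8) = 5/3 + 8/3 = 13/3 ≈ 4.3333)
y(Z) = -52/3 (y(Z) = -4*13/3 = -52/3)
y(u(-15))/k(-76/199, -260) = -52/3/(-27) = -52/3*(-1/27) = 52/81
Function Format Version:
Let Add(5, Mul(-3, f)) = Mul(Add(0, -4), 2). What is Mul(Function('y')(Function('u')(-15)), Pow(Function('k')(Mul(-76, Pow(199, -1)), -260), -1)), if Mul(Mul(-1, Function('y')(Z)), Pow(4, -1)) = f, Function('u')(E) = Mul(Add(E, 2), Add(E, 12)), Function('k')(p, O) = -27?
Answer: Rational(52, 81) ≈ 0.64198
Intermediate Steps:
Function('u')(E) = Mul(Add(2, E), Add(12, E))
f = Rational(13, 3) (f = Add(Rational(5, 3), Mul(Rational(-1, 3), Mul(Add(0, -4), 2))) = Add(Rational(5, 3), Mul(Rational(-1, 3), Mul(-4, 2))) = Add(Rational(5, 3), Mul(Rational(-1, 3), -8)) = Add(Rational(5, 3), Rational(8, 3)) = Rational(13, 3) ≈ 4.3333)
Function('y')(Z) = Rational(-52, 3) (Function('y')(Z) = Mul(-4, Rational(13, 3)) = Rational(-52, 3))
Mul(Function('y')(Function('u')(-15)), Pow(Function('k')(Mul(-76, Pow(199, -1)), -260), -1)) = Mul(Rational(-52, 3), Pow(-27, -1)) = Mul(Rational(-52, 3), Rational(-1, 27)) = Rational(52, 81)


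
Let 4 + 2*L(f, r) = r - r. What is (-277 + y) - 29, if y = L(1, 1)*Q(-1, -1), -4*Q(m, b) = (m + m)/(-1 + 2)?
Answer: -307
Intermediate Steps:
L(f, r) = -2 (L(f, r) = -2 + (r - r)/2 = -2 + (½)*0 = -2 + 0 = -2)
Q(m, b) = -m/2 (Q(m, b) = -(m + m)/(4*(-1 + 2)) = -2*m/(4*1) = -2*m/4 = -m/2)
y = -1 (y = -(-1)*(-1) = -2*½ = -1)
(-277 + y) - 29 = (-277 - 1) - 29 = -278 - 29 = -307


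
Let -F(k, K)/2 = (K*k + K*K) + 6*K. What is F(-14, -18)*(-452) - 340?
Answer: 422732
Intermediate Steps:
F(k, K) = -12*K - 2*K² - 2*K*k (F(k, K) = -2*((K*k + K*K) + 6*K) = -2*((K*k + K²) + 6*K) = -2*((K² + K*k) + 6*K) = -2*(K² + 6*K + K*k) = -12*K - 2*K² - 2*K*k)
F(-14, -18)*(-452) - 340 = -2*(-18)*(6 - 18 - 14)*(-452) - 340 = -2*(-18)*(-26)*(-452) - 340 = -936*(-452) - 340 = 423072 - 340 = 422732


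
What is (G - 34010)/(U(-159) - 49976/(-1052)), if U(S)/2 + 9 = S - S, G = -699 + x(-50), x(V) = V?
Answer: -9141617/7760 ≈ -1178.0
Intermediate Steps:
G = -749 (G = -699 - 50 = -749)
U(S) = -18 (U(S) = -18 + 2*(S - S) = -18 + 2*0 = -18 + 0 = -18)
(G - 34010)/(U(-159) - 49976/(-1052)) = (-749 - 34010)/(-18 - 49976/(-1052)) = -34759/(-18 - 49976*(-1/1052)) = -34759/(-18 + 12494/263) = -34759/7760/263 = -34759*263/7760 = -9141617/7760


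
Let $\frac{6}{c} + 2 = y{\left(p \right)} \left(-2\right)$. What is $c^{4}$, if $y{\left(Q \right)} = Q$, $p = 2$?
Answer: $1$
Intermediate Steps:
$c = -1$ ($c = \frac{6}{-2 + 2 \left(-2\right)} = \frac{6}{-2 - 4} = \frac{6}{-6} = 6 \left(- \frac{1}{6}\right) = -1$)
$c^{4} = \left(-1\right)^{4} = 1$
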